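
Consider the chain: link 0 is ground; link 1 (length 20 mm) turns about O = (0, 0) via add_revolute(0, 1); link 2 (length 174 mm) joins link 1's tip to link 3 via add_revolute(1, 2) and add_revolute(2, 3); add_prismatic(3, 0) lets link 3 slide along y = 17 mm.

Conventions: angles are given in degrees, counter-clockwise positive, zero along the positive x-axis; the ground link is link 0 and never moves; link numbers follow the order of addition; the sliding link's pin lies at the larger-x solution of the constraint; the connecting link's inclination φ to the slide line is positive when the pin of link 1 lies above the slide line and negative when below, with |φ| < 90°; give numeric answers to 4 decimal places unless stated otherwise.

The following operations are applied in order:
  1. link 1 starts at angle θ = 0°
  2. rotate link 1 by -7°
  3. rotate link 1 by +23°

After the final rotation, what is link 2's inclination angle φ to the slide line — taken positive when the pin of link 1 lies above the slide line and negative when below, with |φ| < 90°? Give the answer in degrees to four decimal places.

geometry: r = 20 mm, L = 174 mm, e = 17 mm; θ starts at 0°
rotate link 1 by -7°: θ ← 0° -7° = -7°
rotate link 1 by +23°: θ ← -7° +23° = 16°
h = r sin θ − e = 5.512747 − 17 = -11.487253
sin φ = h / L = -11.487253 / 174 = -0.06601869
φ = arcsin(-0.06601869) = -3.785346°

-3.7853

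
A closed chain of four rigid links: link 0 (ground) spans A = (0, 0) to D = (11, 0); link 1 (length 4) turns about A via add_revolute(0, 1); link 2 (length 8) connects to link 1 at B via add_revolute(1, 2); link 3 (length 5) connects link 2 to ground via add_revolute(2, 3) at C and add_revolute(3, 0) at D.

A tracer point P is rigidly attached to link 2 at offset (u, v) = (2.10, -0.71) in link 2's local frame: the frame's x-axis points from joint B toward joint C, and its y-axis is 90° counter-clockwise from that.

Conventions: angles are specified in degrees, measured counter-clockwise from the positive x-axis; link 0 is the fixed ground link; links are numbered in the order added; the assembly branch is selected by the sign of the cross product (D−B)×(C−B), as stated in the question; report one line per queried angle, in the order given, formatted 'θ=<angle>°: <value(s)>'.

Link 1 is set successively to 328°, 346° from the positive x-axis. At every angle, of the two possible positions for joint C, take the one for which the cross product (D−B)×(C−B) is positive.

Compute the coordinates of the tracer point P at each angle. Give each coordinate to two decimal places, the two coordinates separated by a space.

A=(0,0), D=(11.00,0)
θ=328°: B = A + 4.00·(cos328°, sin328°) = (3.3922, -2.1197)
θ=328°: |BD| = 7.8976
θ=328°: circle(B,8.00) ∩ circle(D,5.00): a=6.4179, h=4.7760
θ=328°:   candidates: C₊=(8.2927,4.2037) cross=37.719; C₋=(10.8565,-4.9979) cross=-37.719
θ=328°:   branch + wants cross > 0 → take C=(8.2927,4.2037) (cross=37.719)
θ=328°: ex = (C−B)/|BC| = (0.6126,0.7904); ey = (-0.7904,0.6126)
θ=328°: P = B + 2.10·ex + -0.71·ey = (5.2398,-0.8947)
θ=346°: B = A + 4.00·(cos346°, sin346°) = (3.8812, -0.9677)
θ=346°: |BD| = 7.1843
θ=346°: circle(B,8.00) ∩ circle(D,5.00): a=6.3064, h=4.9223
θ=346°:   candidates: C₊=(9.4671,4.7592) cross=35.363; C₋=(10.7931,-4.9957) cross=-35.363
θ=346°:   branch + wants cross > 0 → take C=(9.4671,4.7592) (cross=35.363)
θ=346°: ex = (C−B)/|BC| = (0.6982,0.7159); ey = (-0.7159,0.6982)
θ=346°: P = B + 2.10·ex + -0.71·ey = (5.8557,0.0399)

θ=328°: 5.24 -0.89
θ=346°: 5.86 0.04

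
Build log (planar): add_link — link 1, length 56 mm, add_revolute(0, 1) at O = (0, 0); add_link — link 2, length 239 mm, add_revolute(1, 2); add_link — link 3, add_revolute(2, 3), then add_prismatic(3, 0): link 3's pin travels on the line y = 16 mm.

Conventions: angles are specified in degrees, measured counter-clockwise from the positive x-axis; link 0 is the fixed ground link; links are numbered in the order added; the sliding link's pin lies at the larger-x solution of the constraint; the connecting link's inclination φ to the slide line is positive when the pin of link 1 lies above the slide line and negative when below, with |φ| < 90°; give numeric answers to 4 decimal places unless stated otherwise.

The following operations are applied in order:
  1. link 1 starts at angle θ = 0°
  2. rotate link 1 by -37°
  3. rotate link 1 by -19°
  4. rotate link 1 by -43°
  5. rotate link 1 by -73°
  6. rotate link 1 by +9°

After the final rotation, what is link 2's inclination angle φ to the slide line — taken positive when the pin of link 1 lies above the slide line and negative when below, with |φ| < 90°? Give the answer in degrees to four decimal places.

geometry: r = 56 mm, L = 239 mm, e = 16 mm; θ starts at 0°
rotate link 1 by -37°: θ ← 0° -37° = -37°
rotate link 1 by -19°: θ ← -37° -19° = -56°
rotate link 1 by -43°: θ ← -56° -43° = -99°
rotate link 1 by -73°: θ ← -99° -73° = -172°
rotate link 1 by +9°: θ ← -172° +9° = -163°
h = r sin θ − e = -16.372815 − 16 = -32.372815
sin φ = h / L = -32.372815 / 239 = -0.13545111
φ = arcsin(-0.13545111) = -7.784706°

-7.7847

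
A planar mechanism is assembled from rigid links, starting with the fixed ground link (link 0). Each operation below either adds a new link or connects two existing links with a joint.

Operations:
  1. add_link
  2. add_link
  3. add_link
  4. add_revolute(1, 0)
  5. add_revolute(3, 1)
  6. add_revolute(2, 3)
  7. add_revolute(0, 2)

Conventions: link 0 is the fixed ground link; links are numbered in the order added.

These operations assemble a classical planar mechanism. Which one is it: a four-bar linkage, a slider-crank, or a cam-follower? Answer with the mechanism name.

links: 4 (incl. ground); joints: 4 revolute, 0 prismatic, 0 higher (cam) pair, forming one closed loop
4 links in a single 4R loop → four-bar linkage

four-bar linkage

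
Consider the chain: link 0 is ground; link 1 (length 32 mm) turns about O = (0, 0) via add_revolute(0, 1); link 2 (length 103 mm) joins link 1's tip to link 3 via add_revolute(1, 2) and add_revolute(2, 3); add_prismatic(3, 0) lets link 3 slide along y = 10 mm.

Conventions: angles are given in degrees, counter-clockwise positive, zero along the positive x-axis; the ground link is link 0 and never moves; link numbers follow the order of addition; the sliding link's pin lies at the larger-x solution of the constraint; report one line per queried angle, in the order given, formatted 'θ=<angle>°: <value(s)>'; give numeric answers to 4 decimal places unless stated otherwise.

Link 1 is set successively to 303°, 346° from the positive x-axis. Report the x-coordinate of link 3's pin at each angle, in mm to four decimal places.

geometry: r = 32 mm, L = 103 mm, e = 10 mm
θ=303°: crank pin P = (r cos θ, r sin θ) = (17.428449, -26.837458)
θ=303°: h = r sin θ − e = -26.837458 − 10 = -36.837458
θ=303°: x = r cos θ + √(L² − h²) = 17.428449 + 96.187326 = 113.615775
θ=346°: crank pin P = (r cos θ, r sin θ) = (31.049463, -7.741501)
θ=346°: h = r sin θ − e = -7.741501 − 10 = -17.741501
θ=346°: x = r cos θ + √(L² − h²) = 31.049463 + 101.460530 = 132.509993

θ=303°: 113.6158
θ=346°: 132.5100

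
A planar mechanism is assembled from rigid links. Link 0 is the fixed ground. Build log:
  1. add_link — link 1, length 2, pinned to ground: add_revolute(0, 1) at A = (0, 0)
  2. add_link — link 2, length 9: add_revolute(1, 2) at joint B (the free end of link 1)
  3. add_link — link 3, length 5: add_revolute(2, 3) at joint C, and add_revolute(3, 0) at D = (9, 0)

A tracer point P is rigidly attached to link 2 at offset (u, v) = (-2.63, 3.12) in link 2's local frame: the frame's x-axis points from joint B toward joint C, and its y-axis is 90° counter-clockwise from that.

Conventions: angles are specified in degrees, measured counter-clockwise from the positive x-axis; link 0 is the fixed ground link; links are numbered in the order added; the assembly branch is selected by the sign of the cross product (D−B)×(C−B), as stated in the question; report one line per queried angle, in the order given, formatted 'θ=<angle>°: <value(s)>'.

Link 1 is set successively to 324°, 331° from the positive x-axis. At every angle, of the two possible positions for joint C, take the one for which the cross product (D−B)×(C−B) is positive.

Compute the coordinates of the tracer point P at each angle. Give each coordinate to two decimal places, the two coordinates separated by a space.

A=(0,0), D=(9.00,0)
θ=324°: B = A + 2.00·(cos324°, sin324°) = (1.6180, -1.1756)
θ=324°: |BD| = 7.4750
θ=324°: circle(B,9.00) ∩ circle(D,5.00): a=7.4833, h=5.0000
θ=324°:   candidates: C₊=(8.2219,4.9391) cross=37.375; C₋=(9.7946,-4.9365) cross=-37.375
θ=324°:   branch + wants cross > 0 → take C=(8.2219,4.9391) (cross=37.375)
θ=324°: ex = (C−B)/|BC| = (0.7338,0.6794); ey = (-0.6794,0.7338)
θ=324°: P = B + -2.63·ex + 3.12·ey = (-2.4315,-0.6731)
θ=331°: B = A + 2.00·(cos331°, sin331°) = (1.7492, -0.9696)
θ=331°: |BD| = 7.3153
θ=331°: circle(B,9.00) ∩ circle(D,5.00): a=7.4852, h=4.9971
θ=331°:   candidates: C₊=(8.5061,4.9755) cross=36.555; C₋=(9.8308,-4.9305) cross=-36.555
θ=331°:   branch + wants cross > 0 → take C=(8.5061,4.9755) (cross=36.555)
θ=331°: ex = (C−B)/|BC| = (0.7508,0.6606); ey = (-0.6606,0.7508)
θ=331°: P = B + -2.63·ex + 3.12·ey = (-2.2863,-0.3646)

θ=324°: -2.43 -0.67
θ=331°: -2.29 -0.36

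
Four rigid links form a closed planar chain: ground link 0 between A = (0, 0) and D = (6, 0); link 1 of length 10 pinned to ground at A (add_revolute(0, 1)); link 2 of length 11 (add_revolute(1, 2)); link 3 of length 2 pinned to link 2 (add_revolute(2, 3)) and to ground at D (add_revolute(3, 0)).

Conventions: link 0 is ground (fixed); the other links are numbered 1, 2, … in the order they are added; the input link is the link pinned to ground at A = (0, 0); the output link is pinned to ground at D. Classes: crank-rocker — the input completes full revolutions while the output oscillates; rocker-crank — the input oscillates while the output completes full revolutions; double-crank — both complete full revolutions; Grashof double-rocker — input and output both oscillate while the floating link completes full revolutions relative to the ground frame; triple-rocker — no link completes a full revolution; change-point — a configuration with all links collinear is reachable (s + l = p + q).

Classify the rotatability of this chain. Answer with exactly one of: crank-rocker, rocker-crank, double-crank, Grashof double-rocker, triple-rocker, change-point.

lengths: ground=6, input=10, coupler=11, output=2
sorted: s=2 (shortest), l=11 (longest), p+q=16
s + l = 13 vs p + q = 16
s + l < p + q (Grashof) with shortest = output link → rocker-crank

rocker-crank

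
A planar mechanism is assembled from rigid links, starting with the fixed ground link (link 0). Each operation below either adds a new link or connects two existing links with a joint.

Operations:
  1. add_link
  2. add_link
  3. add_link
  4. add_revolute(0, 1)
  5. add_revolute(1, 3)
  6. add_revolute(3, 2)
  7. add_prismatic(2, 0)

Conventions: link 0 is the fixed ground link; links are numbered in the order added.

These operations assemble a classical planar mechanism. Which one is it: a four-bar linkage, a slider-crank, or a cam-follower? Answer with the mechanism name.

links: 4 (incl. ground); joints: 3 revolute, 1 prismatic, 0 higher (cam) pair, forming one closed loop
4 links, 3 revolutes + 1 prismatic in one loop → slider-crank

slider-crank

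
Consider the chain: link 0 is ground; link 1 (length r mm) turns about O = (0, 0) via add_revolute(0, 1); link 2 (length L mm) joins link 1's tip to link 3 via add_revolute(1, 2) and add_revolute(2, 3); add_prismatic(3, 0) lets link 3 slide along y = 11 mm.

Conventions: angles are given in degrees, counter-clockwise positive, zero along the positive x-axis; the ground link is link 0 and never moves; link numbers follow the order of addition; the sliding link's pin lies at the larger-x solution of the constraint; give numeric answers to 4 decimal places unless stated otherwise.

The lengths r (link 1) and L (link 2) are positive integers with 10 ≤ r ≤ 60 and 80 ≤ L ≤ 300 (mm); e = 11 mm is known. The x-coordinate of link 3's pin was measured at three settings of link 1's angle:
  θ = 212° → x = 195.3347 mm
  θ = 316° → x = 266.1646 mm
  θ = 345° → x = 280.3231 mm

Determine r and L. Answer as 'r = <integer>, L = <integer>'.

constraint per measurement: (x − r cos θ)² + (r sin θ − e)² = L²
subtracting the θ₁ and θ₂ equations cancels the r² and L² terms:
r = (x₁² − x₂²) / (2[(x₁cos θ₁ + e sin θ₁) − (x₂cos θ₂ + e sin θ₂)]) = 46.0000 → r = 46
L² = (x₁ − r cos θ₁)² + (r sin θ₁ − e)² = 56169.0196 → L = 237.0000 → L = 237
check at θ₃=345°: x = 280.3231 (printed 280.3231) ✓

r = 46, L = 237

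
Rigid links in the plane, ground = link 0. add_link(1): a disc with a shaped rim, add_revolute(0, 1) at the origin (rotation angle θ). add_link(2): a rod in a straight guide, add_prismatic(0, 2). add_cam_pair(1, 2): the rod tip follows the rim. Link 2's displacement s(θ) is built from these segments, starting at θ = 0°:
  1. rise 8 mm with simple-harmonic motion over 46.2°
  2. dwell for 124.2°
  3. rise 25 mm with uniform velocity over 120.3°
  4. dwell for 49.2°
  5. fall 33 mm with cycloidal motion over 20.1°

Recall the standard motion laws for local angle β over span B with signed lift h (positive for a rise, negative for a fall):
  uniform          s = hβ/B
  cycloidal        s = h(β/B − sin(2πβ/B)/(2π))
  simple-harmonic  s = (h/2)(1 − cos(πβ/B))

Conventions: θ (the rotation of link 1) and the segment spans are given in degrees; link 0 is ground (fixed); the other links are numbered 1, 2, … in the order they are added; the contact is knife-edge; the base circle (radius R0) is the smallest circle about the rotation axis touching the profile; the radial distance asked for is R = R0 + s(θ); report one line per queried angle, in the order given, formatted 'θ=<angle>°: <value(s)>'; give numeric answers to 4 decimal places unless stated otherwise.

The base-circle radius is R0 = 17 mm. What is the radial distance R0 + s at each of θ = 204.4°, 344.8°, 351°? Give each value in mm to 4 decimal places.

segment 1 (0° to 46.2°, simple-harmonic, h = 8) is passed completely: s = 0.0000 + (8) = 8.0000
segment 2 (46.2° to 170.4°, dwell): s unchanged at 8.0000
θ = 204.4° falls in segment 3 (170.4° to 290.7°, uniform, h = 25): β = 204.4 − 170.4 = 34°, B = 120.3°; Δs = 25·34/120.3 = 7.0657; s = 8.0000 + 7.0657 = 15.0657
segment 3 (170.4° to 290.7°, uniform, h = 25) is passed completely: s = 8.0000 + (25) = 33.0000
segment 4 (290.7° to 339.9°, dwell): s unchanged at 33.0000
θ = 344.8° falls in segment 5 (339.9° to 360°, cycloidal, h = -33): β = 344.8 − 339.9 = 4.9°, B = 20.1°; Δs = -33·(0.2438 − sin(2π·0.2438)/(2π)) = -2.7967; s = 33.0000 − 2.7967 = 30.2033
θ = 351° falls in segment 5 (339.9° to 360°, cycloidal, h = -33): β = 351 − 339.9 = 11.1°, B = 20.1°; Δs = -33·(0.5522 − sin(2π·0.5522)/(2π)) = -19.9170; s = 33.0000 − 19.9170 = 13.0830
θ=204.4°: R = R0 + s = 17 + 15.0657 = 32.0657
θ=344.8°: R = R0 + s = 17 + 30.2033 = 47.2033
θ=351°: R = R0 + s = 17 + 13.0830 = 30.0830

θ=204.4°: 32.0657
θ=344.8°: 47.2033
θ=351°: 30.0830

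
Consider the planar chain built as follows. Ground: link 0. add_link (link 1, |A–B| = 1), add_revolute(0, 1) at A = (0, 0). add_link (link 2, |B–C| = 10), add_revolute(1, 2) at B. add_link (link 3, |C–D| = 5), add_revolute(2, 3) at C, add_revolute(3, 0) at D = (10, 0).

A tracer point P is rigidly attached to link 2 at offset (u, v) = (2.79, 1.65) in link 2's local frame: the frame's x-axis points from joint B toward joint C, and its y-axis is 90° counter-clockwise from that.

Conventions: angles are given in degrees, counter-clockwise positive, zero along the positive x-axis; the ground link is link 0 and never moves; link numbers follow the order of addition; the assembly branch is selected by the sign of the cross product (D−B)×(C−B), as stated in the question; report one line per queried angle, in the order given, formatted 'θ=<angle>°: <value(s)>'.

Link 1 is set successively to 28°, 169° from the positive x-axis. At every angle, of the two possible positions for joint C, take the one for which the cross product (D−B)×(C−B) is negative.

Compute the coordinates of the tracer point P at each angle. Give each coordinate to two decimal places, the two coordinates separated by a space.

A=(0,0), D=(10.00,0)
θ=28°: B = A + 1.00·(cos28°, sin28°) = (0.8829, 0.4695)
θ=28°: |BD| = 9.1291
θ=28°: circle(B,10.00) ∩ circle(D,5.00): a=8.6723, h=4.9791
θ=28°:   candidates: C₊=(9.7998,4.9960) cross=45.455; C₋=(9.2877,-4.9490) cross=-45.455
θ=28°:   branch - wants cross < 0 → take C=(9.2877,-4.9490) (cross=-45.455)
θ=28°: ex = (C−B)/|BC| = (0.8405,-0.5418); ey = (0.5418,0.8405)
θ=28°: P = B + 2.79·ex + 1.65·ey = (4.1219,0.3445)
θ=169°: B = A + 1.00·(cos169°, sin169°) = (-0.9816, 0.1908)
θ=169°: |BD| = 10.9833
θ=169°: circle(B,10.00) ∩ circle(D,5.00): a=8.9059, h=4.5480
θ=169°:   candidates: C₊=(8.0020,4.5834) cross=49.952; C₋=(7.8439,-4.5113) cross=-49.952
θ=169°:   branch - wants cross < 0 → take C=(7.8439,-4.5113) (cross=-49.952)
θ=169°: ex = (C−B)/|BC| = (0.8826,-0.4702); ey = (0.4702,0.8826)
θ=169°: P = B + 2.79·ex + 1.65·ey = (2.2565,0.3352)

θ=28°: 4.12 0.34
θ=169°: 2.26 0.34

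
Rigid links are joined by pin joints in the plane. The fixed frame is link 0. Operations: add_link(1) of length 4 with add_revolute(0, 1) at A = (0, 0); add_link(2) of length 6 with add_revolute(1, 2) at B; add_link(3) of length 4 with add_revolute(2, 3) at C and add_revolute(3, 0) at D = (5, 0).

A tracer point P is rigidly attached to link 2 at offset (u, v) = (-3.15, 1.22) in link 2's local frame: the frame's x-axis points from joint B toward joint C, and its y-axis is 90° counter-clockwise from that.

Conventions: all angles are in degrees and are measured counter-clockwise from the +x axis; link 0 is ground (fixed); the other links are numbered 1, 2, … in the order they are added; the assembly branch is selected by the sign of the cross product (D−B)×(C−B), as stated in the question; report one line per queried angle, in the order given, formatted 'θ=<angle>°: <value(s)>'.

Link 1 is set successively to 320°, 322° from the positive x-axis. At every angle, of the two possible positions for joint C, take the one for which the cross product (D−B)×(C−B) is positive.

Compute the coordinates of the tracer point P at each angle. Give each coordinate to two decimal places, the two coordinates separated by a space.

A=(0,0), D=(5.00,0)
θ=320°: B = A + 4.00·(cos320°, sin320°) = (3.0642, -2.5712)
θ=320°: |BD| = 3.2184
θ=320°: circle(B,6.00) ∩ circle(D,4.00): a=4.7163, h=3.7089
θ=320°:   candidates: C₊=(2.9379,3.4275) cross=11.937; C₋=(8.8640,-1.0342) cross=-11.937
θ=320°:   branch + wants cross > 0 → take C=(2.9379,3.4275) (cross=11.937)
θ=320°: ex = (C−B)/|BC| = (-0.0210,0.9998); ey = (-0.9998,-0.0210)
θ=320°: P = B + -3.15·ex + 1.22·ey = (1.9107,-5.7461)
θ=322°: B = A + 4.00·(cos322°, sin322°) = (3.1520, -2.4626)
θ=322°: |BD| = 3.0789
θ=322°: circle(B,6.00) ∩ circle(D,4.00): a=4.7874, h=3.6168
θ=322°:   candidates: C₊=(3.1326,3.5373) cross=11.136; C₋=(8.9183,-0.8043) cross=-11.136
θ=322°:   branch + wants cross > 0 → take C=(3.1326,3.5373) (cross=11.136)
θ=322°: ex = (C−B)/|BC| = (-0.0032,1.0000); ey = (-1.0000,-0.0032)
θ=322°: P = B + -3.15·ex + 1.22·ey = (1.9423,-5.6166)

θ=320°: 1.91 -5.75
θ=322°: 1.94 -5.62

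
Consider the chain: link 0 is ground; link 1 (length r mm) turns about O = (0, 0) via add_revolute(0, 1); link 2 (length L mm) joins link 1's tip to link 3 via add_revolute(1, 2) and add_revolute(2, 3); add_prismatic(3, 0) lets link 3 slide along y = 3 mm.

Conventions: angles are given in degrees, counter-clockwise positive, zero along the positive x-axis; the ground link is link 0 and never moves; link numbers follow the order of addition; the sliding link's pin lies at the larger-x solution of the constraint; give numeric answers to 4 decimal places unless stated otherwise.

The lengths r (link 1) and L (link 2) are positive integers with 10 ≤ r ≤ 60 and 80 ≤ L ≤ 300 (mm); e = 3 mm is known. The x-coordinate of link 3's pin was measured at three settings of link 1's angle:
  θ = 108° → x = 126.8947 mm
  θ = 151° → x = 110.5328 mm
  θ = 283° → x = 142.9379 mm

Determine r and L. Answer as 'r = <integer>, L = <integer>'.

constraint per measurement: (x − r cos θ)² + (r sin θ − e)² = L²
subtracting the θ₁ and θ₂ equations cancels the r² and L² terms:
r = (x₁² − x₂²) / (2[(x₁cos θ₁ + e sin θ₁) − (x₂cos θ₂ + e sin θ₂)]) = 32.9999 → r = 33
L² = (x₁ − r cos θ₁)² + (r sin θ₁ − e)² = 19599.9885 → L = 140.0000 → L = 140
check at θ₃=283°: x = 142.9379 (printed 142.9379) ✓

r = 33, L = 140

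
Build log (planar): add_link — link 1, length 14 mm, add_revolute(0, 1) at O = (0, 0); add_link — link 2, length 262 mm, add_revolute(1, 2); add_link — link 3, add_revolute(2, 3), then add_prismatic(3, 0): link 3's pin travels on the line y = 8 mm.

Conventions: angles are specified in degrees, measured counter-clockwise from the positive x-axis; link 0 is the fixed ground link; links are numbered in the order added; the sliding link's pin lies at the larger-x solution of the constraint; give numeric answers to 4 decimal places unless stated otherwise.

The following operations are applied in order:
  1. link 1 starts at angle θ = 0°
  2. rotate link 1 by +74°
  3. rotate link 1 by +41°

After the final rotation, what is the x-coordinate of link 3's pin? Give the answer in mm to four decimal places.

geometry: r = 14 mm, L = 262 mm, e = 8 mm; θ starts at 0°
rotate link 1 by +74°: θ ← 0° +74° = 74°
rotate link 1 by +41°: θ ← 74° +41° = 115°
crank pin P = (r cos θ, r sin θ) = (-5.916656, 12.688309)
h = r sin θ − e = 12.688309 − 8 = 4.688309
x = r cos θ + √(L² − h²) = -5.916656 + 261.958050 = 256.041394

256.0414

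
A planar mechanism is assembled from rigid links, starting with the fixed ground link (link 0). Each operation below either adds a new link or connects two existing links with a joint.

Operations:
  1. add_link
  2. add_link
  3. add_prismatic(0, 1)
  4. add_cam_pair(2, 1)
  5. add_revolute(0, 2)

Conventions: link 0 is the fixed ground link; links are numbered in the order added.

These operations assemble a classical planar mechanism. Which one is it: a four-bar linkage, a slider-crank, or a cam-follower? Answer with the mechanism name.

links: 3 (incl. ground); joints: 1 revolute, 1 prismatic, 1 higher (cam) pair, forming one closed loop
3 links, revolute + prismatic + higher pair in one loop → cam-follower

cam-follower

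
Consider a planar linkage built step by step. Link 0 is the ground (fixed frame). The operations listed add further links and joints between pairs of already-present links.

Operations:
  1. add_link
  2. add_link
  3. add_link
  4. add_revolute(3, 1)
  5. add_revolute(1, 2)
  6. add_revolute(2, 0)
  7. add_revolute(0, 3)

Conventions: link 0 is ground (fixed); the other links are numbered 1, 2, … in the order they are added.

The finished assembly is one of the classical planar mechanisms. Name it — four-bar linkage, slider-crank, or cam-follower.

links: 4 (incl. ground); joints: 4 revolute, 0 prismatic, 0 higher (cam) pair, forming one closed loop
4 links in a single 4R loop → four-bar linkage

four-bar linkage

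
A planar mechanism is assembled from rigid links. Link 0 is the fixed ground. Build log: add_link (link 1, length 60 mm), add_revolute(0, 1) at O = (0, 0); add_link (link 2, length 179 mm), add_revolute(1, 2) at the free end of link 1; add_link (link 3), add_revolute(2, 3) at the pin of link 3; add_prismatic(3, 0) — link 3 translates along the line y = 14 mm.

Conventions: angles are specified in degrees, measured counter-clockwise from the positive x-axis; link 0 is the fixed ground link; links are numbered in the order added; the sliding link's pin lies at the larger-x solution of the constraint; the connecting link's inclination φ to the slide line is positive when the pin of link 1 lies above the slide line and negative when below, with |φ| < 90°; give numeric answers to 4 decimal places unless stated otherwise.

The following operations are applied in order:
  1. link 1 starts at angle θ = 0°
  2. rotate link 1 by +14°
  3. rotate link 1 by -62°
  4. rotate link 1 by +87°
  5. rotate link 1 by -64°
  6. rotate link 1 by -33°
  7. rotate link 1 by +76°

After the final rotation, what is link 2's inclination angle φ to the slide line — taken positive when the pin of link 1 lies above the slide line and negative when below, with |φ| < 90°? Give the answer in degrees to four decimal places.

geometry: r = 60 mm, L = 179 mm, e = 14 mm; θ starts at 0°
rotate link 1 by +14°: θ ← 0° +14° = 14°
rotate link 1 by -62°: θ ← 14° -62° = -48°
rotate link 1 by +87°: θ ← -48° +87° = 39°
rotate link 1 by -64°: θ ← 39° -64° = -25°
rotate link 1 by -33°: θ ← -25° -33° = -58°
rotate link 1 by +76°: θ ← -58° +76° = 18°
h = r sin θ − e = 18.541020 − 14 = 4.541020
sin φ = h / L = 4.541020 / 179 = 0.02536882
φ = arcsin(0.02536882) = 1.453683°

1.4537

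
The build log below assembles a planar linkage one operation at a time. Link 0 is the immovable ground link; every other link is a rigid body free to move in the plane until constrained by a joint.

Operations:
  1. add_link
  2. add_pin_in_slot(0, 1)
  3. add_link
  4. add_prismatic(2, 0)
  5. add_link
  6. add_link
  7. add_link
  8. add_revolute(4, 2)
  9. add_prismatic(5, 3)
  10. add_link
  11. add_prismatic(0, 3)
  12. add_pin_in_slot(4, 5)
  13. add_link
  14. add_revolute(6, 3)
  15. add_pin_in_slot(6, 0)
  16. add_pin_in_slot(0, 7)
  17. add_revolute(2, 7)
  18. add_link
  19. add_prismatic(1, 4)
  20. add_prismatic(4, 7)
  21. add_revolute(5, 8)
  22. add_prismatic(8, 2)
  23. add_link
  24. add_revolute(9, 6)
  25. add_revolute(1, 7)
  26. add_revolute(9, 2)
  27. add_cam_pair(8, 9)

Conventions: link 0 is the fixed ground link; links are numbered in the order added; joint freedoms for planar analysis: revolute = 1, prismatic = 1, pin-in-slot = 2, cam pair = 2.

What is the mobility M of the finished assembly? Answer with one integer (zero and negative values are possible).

ground; <1,0,0>
#1 <2,0,0>
PS:0↔1 J2 <2,0,1>
#2 <3,0,1>
P:2↔0 J1 <3,1,1>
#3 <4,1,1>
#4 <5,1,1>
#5 <6,1,1>
R:4↔2 J1 <6,2,1>
P:5↔3 J1 <6,3,1>
#6 <7,3,1>
P:0↔3 J1 <7,4,1>
PS:4↔5 J2 <7,4,2>
#7 <8,4,2>
R:6↔3 J1 <8,5,2>
PS:6↔0 J2 <8,5,3>
PS:0↔7 J2 <8,5,4>
R:2↔7 J1 <8,6,4>
#8 <9,6,4>
P:1↔4 J1 <9,7,4>
P:4↔7 J1 <9,8,4>
R:5↔8 J1 <9,9,4>
P:8↔2 J1 <9,10,4>
#9 <10,10,4>
R:9↔6 J1 <10,11,4>
R:1↔7 J1 <10,12,4>
R:9↔2 J1 <10,13,4>
C:8↔9 J2 <10,13,5>
3×9 − 2×13 − 1×5 = -4

M = -4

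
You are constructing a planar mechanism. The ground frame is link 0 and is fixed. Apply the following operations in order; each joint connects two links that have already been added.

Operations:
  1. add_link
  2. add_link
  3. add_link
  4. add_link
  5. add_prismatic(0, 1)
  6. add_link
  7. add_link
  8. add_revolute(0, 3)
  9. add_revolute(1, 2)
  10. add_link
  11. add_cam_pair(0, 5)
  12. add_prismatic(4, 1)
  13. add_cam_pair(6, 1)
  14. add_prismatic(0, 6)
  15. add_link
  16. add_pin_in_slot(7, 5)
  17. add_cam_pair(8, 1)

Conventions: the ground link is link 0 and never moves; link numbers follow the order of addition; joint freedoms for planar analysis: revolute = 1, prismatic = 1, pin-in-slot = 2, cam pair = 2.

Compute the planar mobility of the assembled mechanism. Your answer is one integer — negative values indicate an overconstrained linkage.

ground; <1,0,0>
#1 <2,0,0>
#2 <3,0,0>
#3 <4,0,0>
#4 <5,0,0>
P:0↔1 J1 <5,1,0>
#5 <6,1,0>
#6 <7,1,0>
R:0↔3 J1 <7,2,0>
R:1↔2 J1 <7,3,0>
#7 <8,3,0>
C:0↔5 J2 <8,3,1>
P:4↔1 J1 <8,4,1>
C:6↔1 J2 <8,4,2>
P:0↔6 J1 <8,5,2>
#8 <9,5,2>
PS:7↔5 J2 <9,5,3>
C:8↔1 J2 <9,5,4>
3×8 − 2×5 − 1×4 = 10

M = 10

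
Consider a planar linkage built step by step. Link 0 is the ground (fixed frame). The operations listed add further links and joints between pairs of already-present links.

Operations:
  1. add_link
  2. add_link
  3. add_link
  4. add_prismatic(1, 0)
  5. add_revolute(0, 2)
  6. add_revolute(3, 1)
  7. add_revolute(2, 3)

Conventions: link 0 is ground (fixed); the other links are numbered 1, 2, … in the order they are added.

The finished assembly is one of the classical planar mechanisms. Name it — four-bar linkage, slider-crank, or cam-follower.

links: 4 (incl. ground); joints: 3 revolute, 1 prismatic, 0 higher (cam) pair, forming one closed loop
4 links, 3 revolutes + 1 prismatic in one loop → slider-crank

slider-crank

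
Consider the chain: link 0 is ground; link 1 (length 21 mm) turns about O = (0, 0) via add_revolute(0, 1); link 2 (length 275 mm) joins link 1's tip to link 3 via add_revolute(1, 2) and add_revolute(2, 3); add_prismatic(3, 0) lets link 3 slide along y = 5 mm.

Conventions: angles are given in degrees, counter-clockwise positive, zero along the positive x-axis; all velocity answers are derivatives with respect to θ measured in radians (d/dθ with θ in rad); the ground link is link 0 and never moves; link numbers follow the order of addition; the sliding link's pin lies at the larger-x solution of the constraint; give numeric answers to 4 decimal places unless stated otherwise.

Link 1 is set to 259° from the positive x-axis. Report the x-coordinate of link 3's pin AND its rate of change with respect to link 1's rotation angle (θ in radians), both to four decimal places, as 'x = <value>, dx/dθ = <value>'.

geometry: r = 21 mm, L = 275 mm, e = 5 mm
crank pin P = (r cos θ, r sin θ) = (-4.006989, -20.614171)
h = r sin θ − e = -20.614171 − 5 = -25.614171
x = r cos θ + √(L² − h²) = -4.006989 + 273.804518 = 269.797529
dx/dθ = −r sin θ − h·r cos θ/√(L² − h²) (θ in radians; h = -25.614171) = 20.239321

x = 269.7975, dx/dθ = 20.2393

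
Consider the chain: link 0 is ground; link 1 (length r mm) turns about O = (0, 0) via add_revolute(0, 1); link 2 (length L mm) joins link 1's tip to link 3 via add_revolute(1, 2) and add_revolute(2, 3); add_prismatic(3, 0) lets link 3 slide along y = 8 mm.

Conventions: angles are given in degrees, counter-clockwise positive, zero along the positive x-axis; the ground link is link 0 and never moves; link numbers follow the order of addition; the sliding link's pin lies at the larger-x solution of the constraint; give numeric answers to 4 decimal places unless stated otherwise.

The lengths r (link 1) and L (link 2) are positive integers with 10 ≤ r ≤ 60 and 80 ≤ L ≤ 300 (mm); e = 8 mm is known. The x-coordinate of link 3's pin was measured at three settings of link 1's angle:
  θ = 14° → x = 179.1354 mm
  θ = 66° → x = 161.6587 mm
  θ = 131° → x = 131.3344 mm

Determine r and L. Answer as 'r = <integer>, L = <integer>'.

constraint per measurement: (x − r cos θ)² + (r sin θ − e)² = L²
subtracting the θ₁ and θ₂ equations cancels the r² and L² terms:
r = (x₁² − x₂²) / (2[(x₁cos θ₁ + e sin θ₁) − (x₂cos θ₂ + e sin θ₂)]) = 29.0000 → r = 29
L² = (x₁ − r cos θ₁)² + (r sin θ₁ − e)² = 22801.0096 → L = 151.0000 → L = 151
check at θ₃=131°: x = 131.3344 (printed 131.3344) ✓

r = 29, L = 151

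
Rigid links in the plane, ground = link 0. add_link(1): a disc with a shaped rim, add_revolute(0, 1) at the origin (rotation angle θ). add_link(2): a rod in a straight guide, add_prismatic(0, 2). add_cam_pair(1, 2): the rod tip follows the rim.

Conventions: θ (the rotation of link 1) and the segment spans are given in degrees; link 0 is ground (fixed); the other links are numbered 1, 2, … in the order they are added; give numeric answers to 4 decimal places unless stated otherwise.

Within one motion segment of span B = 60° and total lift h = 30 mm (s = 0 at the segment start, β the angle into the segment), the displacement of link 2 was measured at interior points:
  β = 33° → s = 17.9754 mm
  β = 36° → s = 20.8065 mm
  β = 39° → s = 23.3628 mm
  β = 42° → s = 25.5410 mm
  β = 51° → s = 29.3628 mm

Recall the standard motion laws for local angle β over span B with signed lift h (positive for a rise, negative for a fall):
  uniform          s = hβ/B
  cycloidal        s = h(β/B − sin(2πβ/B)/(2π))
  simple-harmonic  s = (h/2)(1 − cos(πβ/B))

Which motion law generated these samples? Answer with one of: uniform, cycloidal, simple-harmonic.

candidates at β/B = r: uniform s = h·r (linear in β); cycloidal s = h·(r − sin(2πr)/(2π)); simple-harmonic s = (h/2)(1 − cos(πr))
β=33°: printed 17.9754 | uniform 16.5000, cycloidal 17.9754, simple-harmonic 17.3465
β=36°: printed 20.8065 | uniform 18.0000, cycloidal 20.8065, simple-harmonic 19.6353
β=39°: printed 23.3628 | uniform 19.5000, cycloidal 23.3628, simple-harmonic 21.8099
β=42°: printed 25.5410 | uniform 21.0000, cycloidal 25.5410, simple-harmonic 23.8168
β=51°: printed 29.3628 | uniform 25.5000, cycloidal 29.3628, simple-harmonic 28.3651
only one law matches every sample → cycloidal

cycloidal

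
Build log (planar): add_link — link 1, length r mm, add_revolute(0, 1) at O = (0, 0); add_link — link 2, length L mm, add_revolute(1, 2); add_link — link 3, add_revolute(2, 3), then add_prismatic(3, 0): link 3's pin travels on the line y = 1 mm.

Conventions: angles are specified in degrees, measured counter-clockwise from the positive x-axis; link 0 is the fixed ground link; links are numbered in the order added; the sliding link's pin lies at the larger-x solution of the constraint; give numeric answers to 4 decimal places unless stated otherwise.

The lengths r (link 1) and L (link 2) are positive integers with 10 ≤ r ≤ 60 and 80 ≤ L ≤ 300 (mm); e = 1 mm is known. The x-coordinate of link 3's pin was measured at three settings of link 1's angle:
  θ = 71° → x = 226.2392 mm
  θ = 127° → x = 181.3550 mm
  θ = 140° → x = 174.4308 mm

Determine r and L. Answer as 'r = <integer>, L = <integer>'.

constraint per measurement: (x − r cos θ)² + (r sin θ − e)² = L²
subtracting the θ₁ and θ₂ equations cancels the r² and L² terms:
r = (x₁² − x₂²) / (2[(x₁cos θ₁ + e sin θ₁) − (x₂cos θ₂ + e sin θ₂)]) = 50.0000 → r = 50
L² = (x₁ − r cos θ₁)² + (r sin θ₁ − e)² = 46224.9959 → L = 215.0000 → L = 215
check at θ₃=140°: x = 174.4308 (printed 174.4308) ✓

r = 50, L = 215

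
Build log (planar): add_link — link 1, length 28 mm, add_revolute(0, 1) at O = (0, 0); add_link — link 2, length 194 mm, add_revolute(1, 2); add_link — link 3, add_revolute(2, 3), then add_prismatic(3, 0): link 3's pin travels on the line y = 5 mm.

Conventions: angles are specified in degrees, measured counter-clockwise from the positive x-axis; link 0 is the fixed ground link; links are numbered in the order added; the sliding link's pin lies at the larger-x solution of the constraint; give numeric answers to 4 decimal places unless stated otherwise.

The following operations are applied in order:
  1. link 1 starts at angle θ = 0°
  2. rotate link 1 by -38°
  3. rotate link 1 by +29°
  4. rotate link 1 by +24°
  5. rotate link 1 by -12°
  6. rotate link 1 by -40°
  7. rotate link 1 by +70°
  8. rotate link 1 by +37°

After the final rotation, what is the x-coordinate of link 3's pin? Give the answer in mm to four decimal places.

geometry: r = 28 mm, L = 194 mm, e = 5 mm; θ starts at 0°
rotate link 1 by -38°: θ ← 0° -38° = -38°
rotate link 1 by +29°: θ ← -38° +29° = -9°
rotate link 1 by +24°: θ ← -9° +24° = 15°
rotate link 1 by -12°: θ ← 15° -12° = 3°
rotate link 1 by -40°: θ ← 3° -40° = -37°
rotate link 1 by +70°: θ ← -37° +70° = 33°
rotate link 1 by +37°: θ ← 33° +37° = 70°
crank pin P = (r cos θ, r sin θ) = (9.576564, 26.311393)
h = r sin θ − e = 26.311393 − 5 = 21.311393
x = r cos θ + √(L² − h²) = 9.576564 + 192.825892 = 202.402456

202.4025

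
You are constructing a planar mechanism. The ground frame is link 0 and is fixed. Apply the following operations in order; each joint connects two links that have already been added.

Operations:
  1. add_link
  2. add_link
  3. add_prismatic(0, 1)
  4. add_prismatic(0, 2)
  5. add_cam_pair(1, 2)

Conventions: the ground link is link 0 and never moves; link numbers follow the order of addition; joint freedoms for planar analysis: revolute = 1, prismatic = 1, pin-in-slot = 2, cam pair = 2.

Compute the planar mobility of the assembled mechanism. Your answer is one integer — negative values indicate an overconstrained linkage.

(L,J1,J2)=(1,0,0); link0 fixed
link1: (2,0,0)
link2: (3,0,0)
P 0-1 [J1]: (3,1,0)
P 0-2 [J1]: (3,2,0)
C 1-2 [J2]: (3,2,1)
Grübler: 3·2 − 2·2 − 1 = 1

M = 1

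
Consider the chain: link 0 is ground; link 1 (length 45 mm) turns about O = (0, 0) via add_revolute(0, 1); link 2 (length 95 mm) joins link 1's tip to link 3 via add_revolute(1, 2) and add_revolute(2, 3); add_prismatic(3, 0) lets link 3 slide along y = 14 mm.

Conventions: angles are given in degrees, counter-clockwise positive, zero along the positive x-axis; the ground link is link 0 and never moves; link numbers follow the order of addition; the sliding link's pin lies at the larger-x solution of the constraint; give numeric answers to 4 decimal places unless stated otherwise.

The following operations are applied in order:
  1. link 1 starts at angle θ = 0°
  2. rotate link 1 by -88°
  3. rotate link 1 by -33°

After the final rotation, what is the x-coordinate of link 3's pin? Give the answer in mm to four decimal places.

geometry: r = 45 mm, L = 95 mm, e = 14 mm; θ starts at 0°
rotate link 1 by -88°: θ ← 0° -88° = -88°
rotate link 1 by -33°: θ ← -88° -33° = -121°
crank pin P = (r cos θ, r sin θ) = (-23.176713, -38.572529)
h = r sin θ − e = -38.572529 − 14 = -52.572529
x = r cos θ + √(L² − h²) = -23.176713 + 79.127298 = 55.950584

55.9506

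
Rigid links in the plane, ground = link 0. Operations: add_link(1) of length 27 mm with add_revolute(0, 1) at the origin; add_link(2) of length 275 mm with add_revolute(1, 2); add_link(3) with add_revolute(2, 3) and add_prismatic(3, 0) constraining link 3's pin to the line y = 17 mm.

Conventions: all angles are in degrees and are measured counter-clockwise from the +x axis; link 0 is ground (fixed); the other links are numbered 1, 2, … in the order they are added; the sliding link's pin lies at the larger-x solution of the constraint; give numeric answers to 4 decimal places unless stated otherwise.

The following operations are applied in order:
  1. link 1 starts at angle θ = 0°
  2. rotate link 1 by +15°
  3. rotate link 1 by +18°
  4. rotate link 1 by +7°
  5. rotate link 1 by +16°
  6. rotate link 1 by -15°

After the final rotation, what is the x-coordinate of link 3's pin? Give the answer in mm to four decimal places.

geometry: r = 27 mm, L = 275 mm, e = 17 mm; θ starts at 0°
rotate link 1 by +15°: θ ← 0° +15° = 15°
rotate link 1 by +18°: θ ← 15° +18° = 33°
rotate link 1 by +7°: θ ← 33° +7° = 40°
rotate link 1 by +16°: θ ← 40° +16° = 56°
rotate link 1 by -15°: θ ← 56° -15° = 41°
crank pin P = (r cos θ, r sin θ) = (20.377159, 17.713594)
h = r sin θ − e = 17.713594 − 17 = 0.713594
x = r cos θ + √(L² − h²) = 20.377159 + 274.999074 = 295.376233

295.3762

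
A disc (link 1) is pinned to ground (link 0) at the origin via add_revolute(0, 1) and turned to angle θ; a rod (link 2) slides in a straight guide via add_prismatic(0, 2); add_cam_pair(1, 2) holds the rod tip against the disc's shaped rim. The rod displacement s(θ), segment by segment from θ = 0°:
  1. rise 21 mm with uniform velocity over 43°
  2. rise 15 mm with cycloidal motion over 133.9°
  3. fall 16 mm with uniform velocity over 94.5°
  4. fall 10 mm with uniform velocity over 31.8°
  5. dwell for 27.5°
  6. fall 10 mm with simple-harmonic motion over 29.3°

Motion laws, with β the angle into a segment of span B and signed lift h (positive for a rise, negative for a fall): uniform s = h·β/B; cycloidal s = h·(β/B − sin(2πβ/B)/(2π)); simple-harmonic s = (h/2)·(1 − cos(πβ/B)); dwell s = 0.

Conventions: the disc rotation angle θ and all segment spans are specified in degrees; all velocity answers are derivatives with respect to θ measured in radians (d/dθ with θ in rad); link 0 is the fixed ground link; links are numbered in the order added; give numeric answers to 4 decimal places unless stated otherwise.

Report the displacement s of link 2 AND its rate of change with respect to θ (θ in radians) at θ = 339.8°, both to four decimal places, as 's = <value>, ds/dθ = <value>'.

segment 1 (0° to 43°, uniform, h = 21) is passed completely: s = 0.0000 + (21) = 21.0000
segment 2 (43° to 176.9°, cycloidal, h = 15) is passed completely: s = 21.0000 + (15) = 36.0000
segment 3 (176.9° to 271.4°, uniform, h = -16) is passed completely: s = 36.0000 + (-16) = 20.0000
segment 4 (271.4° to 303.2°, uniform, h = -10) is passed completely: s = 20.0000 + (-10) = 10.0000
segment 5 (303.2° to 330.7°, dwell): s unchanged at 10.0000
θ = 339.8° falls in segment 6 (330.7° to 360°, simple-harmonic, h = -10): β = 339.8 − 330.7 = 9.1°, B = 29.3°; Δs = -10/2·(1 − cos(π·0.3106)) = -2.1971; s = 10.0000 − 2.1971 = 7.8029
velocity in seg [330.7°–360°] (simple-harmonic), θ in radians: β = 9.1° = 0.1588 rad, B = 29.3° = 0.5114 rad; ds/dθ = (πh/(2B)) sin(πβ/B) = (π·(-10)/(2·0.5114)) sin(π·0.3106) = -25.436634 mm/rad

s = 7.8029, ds/dθ = -25.4366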